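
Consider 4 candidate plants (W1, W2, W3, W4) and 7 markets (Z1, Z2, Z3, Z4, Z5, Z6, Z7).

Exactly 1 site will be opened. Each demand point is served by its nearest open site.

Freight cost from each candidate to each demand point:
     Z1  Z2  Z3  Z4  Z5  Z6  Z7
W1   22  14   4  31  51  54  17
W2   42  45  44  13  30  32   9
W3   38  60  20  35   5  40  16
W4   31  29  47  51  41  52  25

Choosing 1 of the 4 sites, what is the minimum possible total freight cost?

Open {W1}.
  Z1→W1 22, Z2→W1 14, Z3→W1 4, Z4→W1 31, Z5→W1 51, Z6→W1 54, Z7→W1 17  ⇒ total 193.
Compare {W3}: total 214.
Compare {W2}: total 215.
No size-1 selection does better; minimum is 193.

193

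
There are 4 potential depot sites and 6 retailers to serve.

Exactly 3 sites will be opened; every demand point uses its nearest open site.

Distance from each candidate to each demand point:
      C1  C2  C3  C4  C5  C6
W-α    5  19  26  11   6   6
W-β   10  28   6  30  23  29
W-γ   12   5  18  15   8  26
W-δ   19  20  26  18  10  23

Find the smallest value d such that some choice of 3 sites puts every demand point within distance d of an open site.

Open {W-α, W-β, W-γ}.
  Farthest demand point is C4 at distance 11 (to W-α); all others are ≤ 11.
With {W-α, W-γ, W-δ} the worst case is 18.
With {W-α, W-β, W-δ} the worst case is 19.
No size-3 selection achieves below 11.

11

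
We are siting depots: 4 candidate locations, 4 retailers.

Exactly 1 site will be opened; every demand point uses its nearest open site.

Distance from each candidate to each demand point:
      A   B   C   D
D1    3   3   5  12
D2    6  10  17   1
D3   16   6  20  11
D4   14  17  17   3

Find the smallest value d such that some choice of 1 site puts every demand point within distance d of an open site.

Open {D1}.
  Farthest demand point is D at distance 12 (to D1); all others are ≤ 12.
With {D2} the worst case is 17.
With {D4} the worst case is 17.
No size-1 selection achieves below 12.

12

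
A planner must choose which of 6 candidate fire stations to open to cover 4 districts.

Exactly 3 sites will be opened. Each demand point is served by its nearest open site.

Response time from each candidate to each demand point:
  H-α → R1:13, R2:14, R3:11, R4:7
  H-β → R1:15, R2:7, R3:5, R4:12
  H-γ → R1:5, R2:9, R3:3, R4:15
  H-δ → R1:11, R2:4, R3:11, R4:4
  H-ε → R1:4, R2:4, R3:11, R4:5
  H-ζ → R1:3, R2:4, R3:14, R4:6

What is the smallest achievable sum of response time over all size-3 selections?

14

Open {H-γ, H-δ, H-ζ}.
  R1→H-ζ 3, R2→H-δ 4, R3→H-γ 3, R4→H-δ 4  ⇒ total 14.
Compare {H-γ, H-δ, H-ε}: total 15.
Compare {H-γ, H-ε, H-ζ}: total 15.
No size-3 selection does better; minimum is 14.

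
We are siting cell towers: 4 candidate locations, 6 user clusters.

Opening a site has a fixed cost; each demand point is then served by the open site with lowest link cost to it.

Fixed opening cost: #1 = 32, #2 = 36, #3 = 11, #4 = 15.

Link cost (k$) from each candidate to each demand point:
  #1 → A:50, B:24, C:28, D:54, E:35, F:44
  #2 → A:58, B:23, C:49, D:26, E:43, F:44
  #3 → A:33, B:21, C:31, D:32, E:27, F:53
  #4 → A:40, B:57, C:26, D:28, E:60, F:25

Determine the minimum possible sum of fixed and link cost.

186

Open {#3, #4}: assign each demand point to its cheapest open site.
  A→#3 33, B→#3 21, C→#4 26, D→#4 28, E→#3 27, F→#4 25
  link cost 160, fixed 26 → total 186.
Compare {#3}: link cost 197 + fixed 11 = 208.
Compare {#1, #3, #4}: link cost 160 + fixed 58 = 218.
Compare {#2, #3, #4}: link cost 158 + fixed 62 = 220.
All other subsets cost ≥ 208. Minimum total cost: 186.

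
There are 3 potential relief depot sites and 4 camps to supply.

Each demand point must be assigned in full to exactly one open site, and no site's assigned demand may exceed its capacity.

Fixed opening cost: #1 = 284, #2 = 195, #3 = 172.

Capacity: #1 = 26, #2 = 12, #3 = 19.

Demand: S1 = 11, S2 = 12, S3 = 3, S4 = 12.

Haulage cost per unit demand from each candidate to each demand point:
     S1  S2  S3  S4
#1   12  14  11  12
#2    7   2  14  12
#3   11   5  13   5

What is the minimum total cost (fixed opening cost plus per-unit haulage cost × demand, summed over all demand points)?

812

Open {#1, #2}; cheapest assignment that respects the capacities:
  #1 (cap 26, load 26): S1, S3, S4 — cost 11×12 + 3×11 + 12×12 = 309
  #2 (cap 12, load 12): S2 — cost 12×2 = 24
  Shipping 333, fixed 479 → total 812.
  Any other capacity-feasible assignment to {#1, #2} ships for at least 333.
Compare {#1, #3}: its best feasible assignment gives total 825.
Compare {#1, #2, #3}: its best feasible assignment gives total 900.
Every other set of open sites that can feasibly serve all demand totals ≥ 825 even under its best assignment. Minimum: 812.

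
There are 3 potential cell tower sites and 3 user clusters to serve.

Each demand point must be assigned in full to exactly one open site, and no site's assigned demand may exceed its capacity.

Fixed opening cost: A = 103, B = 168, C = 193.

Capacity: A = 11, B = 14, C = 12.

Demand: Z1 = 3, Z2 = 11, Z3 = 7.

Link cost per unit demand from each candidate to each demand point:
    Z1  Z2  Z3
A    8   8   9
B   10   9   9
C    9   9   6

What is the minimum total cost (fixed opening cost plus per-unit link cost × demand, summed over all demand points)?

Open {A, B}; cheapest assignment that respects the capacities:
  A (cap 11, load 11): Z2 — cost 11×8 = 88
  B (cap 14, load 10): Z1, Z3 — cost 3×10 + 7×9 = 93
  Shipping 181, fixed 271 → total 452.
  Any other capacity-feasible assignment to {A, B} ships for at least 181.
Compare {A, C}: its best feasible assignment gives total 453.
Compare {B, C}: its best feasible assignment gives total 529.
Every other set of open sites that can feasibly serve all demand totals ≥ 453 even under its best assignment. Minimum: 452.

452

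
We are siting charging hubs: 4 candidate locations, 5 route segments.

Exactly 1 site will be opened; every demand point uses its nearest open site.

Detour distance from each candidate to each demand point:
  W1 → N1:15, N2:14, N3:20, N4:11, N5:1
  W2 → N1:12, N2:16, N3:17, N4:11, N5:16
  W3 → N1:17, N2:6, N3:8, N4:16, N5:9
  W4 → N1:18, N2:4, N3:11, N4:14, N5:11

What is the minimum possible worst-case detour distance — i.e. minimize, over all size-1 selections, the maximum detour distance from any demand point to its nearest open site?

Open {W2}.
  Farthest demand point is N3 at detour distance 17 (to W2); all others are ≤ 17.
With {W3} the worst case is 17.
With {W4} the worst case is 18.
No size-1 selection achieves below 17.

17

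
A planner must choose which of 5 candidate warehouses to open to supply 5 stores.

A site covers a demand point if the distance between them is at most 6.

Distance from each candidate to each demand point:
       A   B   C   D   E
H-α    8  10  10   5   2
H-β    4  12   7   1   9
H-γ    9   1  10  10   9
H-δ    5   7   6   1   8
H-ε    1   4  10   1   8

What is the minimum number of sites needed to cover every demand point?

Coverage sets (demand points within 6 of each site):
  H-α: {D, E}
  H-β: {A, D}
  H-γ: {B}
  H-δ: {A, C, D}
  H-ε: {A, B, D}
No 2 sites suffice: every size-2 union leaves at least one demand point uncovered.
But {H-α, H-γ, H-δ} covers everything, so the minimum is 3.

3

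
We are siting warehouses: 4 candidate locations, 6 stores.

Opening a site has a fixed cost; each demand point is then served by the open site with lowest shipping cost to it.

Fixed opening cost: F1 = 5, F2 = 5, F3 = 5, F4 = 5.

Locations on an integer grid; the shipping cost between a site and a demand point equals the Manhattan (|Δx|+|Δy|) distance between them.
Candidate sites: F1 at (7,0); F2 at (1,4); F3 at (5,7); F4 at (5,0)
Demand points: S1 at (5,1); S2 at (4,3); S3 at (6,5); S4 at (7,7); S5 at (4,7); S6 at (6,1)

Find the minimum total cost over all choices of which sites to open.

23

Open {F3, F4}: assign each demand point to its cheapest open site.
  S1→F4 1, S2→F4 4, S3→F3 3, S4→F3 2, S5→F3 1, S6→F4 2
  shipping cost 13, fixed 10 → total 23.
Compare {F1, F3}: shipping cost 16 + fixed 10 = 26.
Compare {F1, F3, F4}: shipping cost 13 + fixed 15 = 28.
Compare {F2, F3, F4}: shipping cost 13 + fixed 15 = 28.
All other subsets cost ≥ 26. Minimum total cost: 23.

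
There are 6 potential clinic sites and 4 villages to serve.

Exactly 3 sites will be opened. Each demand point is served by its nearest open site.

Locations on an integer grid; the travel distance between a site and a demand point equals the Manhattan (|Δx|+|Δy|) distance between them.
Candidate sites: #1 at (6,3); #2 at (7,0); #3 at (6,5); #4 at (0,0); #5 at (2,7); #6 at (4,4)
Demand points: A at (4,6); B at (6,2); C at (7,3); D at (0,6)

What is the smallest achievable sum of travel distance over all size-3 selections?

7

Open {#1, #5, #6}.
  A→#6 2, B→#1 1, C→#1 1, D→#5 3  ⇒ total 7.
Compare {#1, #2, #5}: total 8.
Compare {#1, #3, #5}: total 8.
No size-3 selection does better; minimum is 7.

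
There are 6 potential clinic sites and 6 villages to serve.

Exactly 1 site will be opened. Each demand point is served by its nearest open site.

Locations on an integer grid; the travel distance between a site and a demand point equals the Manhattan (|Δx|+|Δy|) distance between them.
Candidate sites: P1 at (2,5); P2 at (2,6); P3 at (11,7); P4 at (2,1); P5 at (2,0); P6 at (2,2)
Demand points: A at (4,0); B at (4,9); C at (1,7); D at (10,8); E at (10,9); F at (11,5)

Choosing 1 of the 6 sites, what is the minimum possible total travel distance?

40

Open {P3}.
  A→P3 14, B→P3 9, C→P3 10, D→P3 2, E→P3 3, F→P3 2  ⇒ total 40.
Compare {P2}: total 46.
Compare {P1}: total 48.
No size-1 selection does better; minimum is 40.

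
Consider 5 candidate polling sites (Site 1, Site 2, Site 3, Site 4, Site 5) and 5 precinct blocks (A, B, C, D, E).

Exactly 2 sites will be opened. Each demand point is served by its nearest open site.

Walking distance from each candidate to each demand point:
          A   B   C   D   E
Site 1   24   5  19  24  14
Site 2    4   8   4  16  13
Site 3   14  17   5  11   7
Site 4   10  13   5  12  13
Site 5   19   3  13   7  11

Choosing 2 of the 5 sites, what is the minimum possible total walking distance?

29

Open {Site 2, Site 5}.
  A→Site 2 4, B→Site 5 3, C→Site 2 4, D→Site 5 7, E→Site 5 11  ⇒ total 29.
Compare {Site 2, Site 3}: total 34.
Compare {Site 3, Site 5}: total 36.
No size-2 selection does better; minimum is 29.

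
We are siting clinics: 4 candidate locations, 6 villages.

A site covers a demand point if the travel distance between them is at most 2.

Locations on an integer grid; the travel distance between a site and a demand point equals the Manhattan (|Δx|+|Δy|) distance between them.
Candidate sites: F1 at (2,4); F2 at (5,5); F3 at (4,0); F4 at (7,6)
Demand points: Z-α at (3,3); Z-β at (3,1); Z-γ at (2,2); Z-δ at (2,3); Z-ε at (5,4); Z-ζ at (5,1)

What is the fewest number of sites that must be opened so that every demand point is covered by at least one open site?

Coverage sets (demand points within 2 of each site):
  F1: {Z-α, Z-γ, Z-δ}
  F2: {Z-ε}
  F3: {Z-β, Z-ζ}
  F4: {}
No 2 sites suffice: every size-2 union leaves at least one demand point uncovered.
But {F1, F2, F3} covers everything, so the minimum is 3.

3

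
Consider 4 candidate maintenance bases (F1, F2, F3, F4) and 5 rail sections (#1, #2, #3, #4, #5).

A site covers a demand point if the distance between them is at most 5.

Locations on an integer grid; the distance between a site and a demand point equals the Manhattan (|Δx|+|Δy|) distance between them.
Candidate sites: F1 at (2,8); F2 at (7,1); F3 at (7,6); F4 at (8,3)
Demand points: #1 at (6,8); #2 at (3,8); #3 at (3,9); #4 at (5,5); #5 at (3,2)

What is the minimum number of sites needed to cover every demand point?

Coverage sets (demand points within 5 of each site):
  F1: {#1, #2, #3}
  F2: {#5}
  F3: {#1, #4}
  F4: {#4}
No 2 sites suffice: every size-2 union leaves at least one demand point uncovered.
But {F1, F2, F3} covers everything, so the minimum is 3.

3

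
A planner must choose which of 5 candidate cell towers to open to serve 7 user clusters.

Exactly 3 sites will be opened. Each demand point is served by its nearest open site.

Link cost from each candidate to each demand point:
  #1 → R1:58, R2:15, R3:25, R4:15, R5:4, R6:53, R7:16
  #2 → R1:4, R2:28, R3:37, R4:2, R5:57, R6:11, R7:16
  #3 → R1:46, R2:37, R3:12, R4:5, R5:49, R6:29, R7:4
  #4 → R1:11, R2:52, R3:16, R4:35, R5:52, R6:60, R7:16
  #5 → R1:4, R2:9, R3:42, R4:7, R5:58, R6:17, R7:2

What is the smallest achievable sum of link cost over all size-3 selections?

Open {#1, #2, #3}.
  R1→#2 4, R2→#1 15, R3→#3 12, R4→#2 2, R5→#1 4, R6→#2 11, R7→#3 4  ⇒ total 52.
Compare {#1, #3, #5}: total 53.
Compare {#1, #2, #5}: total 57.
No size-3 selection does better; minimum is 52.

52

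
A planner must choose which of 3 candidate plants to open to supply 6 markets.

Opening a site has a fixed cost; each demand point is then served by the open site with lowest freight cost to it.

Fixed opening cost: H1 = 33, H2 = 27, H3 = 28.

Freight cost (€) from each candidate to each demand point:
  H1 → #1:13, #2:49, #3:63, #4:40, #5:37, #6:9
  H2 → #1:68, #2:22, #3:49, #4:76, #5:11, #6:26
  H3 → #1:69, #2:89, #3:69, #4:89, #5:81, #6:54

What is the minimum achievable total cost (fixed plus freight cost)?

Open {H1, H2}: assign each demand point to its cheapest open site.
  #1→H1 13, #2→H2 22, #3→H2 49, #4→H1 40, #5→H2 11, #6→H1 9
  freight cost 144, fixed 60 → total 204.
Compare {H1, H2, H3}: freight cost 144 + fixed 88 = 232.
Compare {H1}: freight cost 211 + fixed 33 = 244.
Compare {H1, H3}: freight cost 211 + fixed 61 = 272.
All other subsets cost ≥ 232. Minimum total cost: 204.

204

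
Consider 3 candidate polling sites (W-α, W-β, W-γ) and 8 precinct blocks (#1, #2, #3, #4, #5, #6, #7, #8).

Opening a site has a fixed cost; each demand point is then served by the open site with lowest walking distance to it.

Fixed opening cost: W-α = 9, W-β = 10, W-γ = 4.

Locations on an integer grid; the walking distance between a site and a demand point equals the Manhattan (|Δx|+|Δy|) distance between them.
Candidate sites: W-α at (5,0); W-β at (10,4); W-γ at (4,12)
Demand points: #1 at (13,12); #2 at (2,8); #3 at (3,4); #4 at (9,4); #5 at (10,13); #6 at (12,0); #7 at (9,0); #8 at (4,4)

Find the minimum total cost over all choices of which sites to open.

Open {W-β, W-γ}: assign each demand point to its cheapest open site.
  #1→W-γ 9, #2→W-γ 6, #3→W-β 7, #4→W-β 1, #5→W-γ 7, #6→W-β 6, #7→W-β 5, #8→W-β 6
  walking distance 47, fixed 14 → total 61.
Compare {W-α, W-γ}: walking distance 52 + fixed 13 = 65.
Compare {W-β}: walking distance 57 + fixed 10 = 67.
Compare {W-α, W-β, W-γ}: walking distance 44 + fixed 23 = 67.
All other subsets cost ≥ 65. Minimum total cost: 61.

61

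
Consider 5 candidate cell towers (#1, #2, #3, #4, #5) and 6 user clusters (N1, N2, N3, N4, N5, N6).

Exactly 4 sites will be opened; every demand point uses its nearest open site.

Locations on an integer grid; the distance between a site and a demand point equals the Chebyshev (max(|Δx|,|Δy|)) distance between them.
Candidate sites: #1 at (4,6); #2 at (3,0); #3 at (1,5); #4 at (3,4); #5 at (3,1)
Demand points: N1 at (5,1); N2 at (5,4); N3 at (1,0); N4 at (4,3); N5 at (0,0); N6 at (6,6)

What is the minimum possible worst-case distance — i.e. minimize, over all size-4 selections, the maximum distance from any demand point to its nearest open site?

Open {#1, #2, #3, #4}.
  Farthest demand point is N5 at distance 3 (to #2); all others are ≤ 3.
With {#1, #2, #3, #5} the worst case is 3.
With {#1, #2, #4, #5} the worst case is 3.
No size-4 selection achieves below 3.

3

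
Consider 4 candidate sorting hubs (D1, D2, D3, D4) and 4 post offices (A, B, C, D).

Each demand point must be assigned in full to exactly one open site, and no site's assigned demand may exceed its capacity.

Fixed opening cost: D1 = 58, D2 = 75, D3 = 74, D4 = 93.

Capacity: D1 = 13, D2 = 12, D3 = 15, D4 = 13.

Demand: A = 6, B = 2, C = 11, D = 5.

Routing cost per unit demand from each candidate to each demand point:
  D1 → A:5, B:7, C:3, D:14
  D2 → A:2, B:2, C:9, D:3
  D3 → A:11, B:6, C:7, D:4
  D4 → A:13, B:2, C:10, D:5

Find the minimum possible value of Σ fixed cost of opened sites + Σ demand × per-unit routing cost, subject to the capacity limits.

207

Open {D1, D2}; cheapest assignment that respects the capacities:
  D1 (cap 13, load 13): B, C — cost 2×7 + 11×3 = 47
  D2 (cap 12, load 11): A, D — cost 6×2 + 5×3 = 27
  Shipping 74, fixed 133 → total 207.
  Any other capacity-feasible assignment to {D1, D2} ships for at least 74.
Compare {D1, D3}: its best feasible assignment gives total 263.
Compare {D2, D3}: its best feasible assignment gives total 265.
Every other set of open sites that can feasibly serve all demand totals ≥ 263 even under its best assignment. Minimum: 207.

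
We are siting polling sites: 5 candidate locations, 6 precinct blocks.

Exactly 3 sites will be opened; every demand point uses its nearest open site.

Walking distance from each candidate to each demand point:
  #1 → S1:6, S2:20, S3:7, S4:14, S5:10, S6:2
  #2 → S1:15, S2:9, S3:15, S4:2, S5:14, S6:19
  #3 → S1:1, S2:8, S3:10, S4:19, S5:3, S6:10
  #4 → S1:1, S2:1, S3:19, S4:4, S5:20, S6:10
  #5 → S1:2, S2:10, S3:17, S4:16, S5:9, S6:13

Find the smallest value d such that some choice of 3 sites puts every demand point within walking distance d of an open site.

Open {#1, #3, #4}.
  Farthest demand point is S3 at walking distance 7 (to #1); all others are ≤ 7.
With {#1, #2, #3} the worst case is 8.
With {#1, #2, #5} the worst case is 9.
No size-3 selection achieves below 7.

7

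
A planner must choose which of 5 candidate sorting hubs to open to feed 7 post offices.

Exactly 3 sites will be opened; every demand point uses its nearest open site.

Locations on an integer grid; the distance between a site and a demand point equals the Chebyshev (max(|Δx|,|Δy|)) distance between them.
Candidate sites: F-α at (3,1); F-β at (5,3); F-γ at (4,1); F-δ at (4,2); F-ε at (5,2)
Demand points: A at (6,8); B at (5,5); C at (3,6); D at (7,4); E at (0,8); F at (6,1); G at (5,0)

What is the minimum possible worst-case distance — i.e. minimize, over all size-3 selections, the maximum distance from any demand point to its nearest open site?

Open {F-α, F-β, F-γ}.
  Farthest demand point is A at distance 5 (to F-β); all others are ≤ 5.
With {F-α, F-β, F-δ} the worst case is 5.
With {F-α, F-β, F-ε} the worst case is 5.
No size-3 selection achieves below 5.

5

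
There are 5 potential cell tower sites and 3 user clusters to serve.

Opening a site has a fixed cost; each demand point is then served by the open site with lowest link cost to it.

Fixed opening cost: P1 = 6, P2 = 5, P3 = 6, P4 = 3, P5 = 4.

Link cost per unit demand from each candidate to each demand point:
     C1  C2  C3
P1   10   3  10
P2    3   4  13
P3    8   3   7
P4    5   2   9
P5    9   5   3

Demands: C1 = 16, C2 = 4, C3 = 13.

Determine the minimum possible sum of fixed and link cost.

Open {P2, P4, P5}: assign each demand point to its cheapest open site.
  C1→P2 16×3=48, C2→P4 4×2=8, C3→P5 13×3=39
  link cost 95, fixed 12 → total 107.
Compare {P2, P5}: link cost 103 + fixed 9 = 112.
Compare {P1, P2, P4, P5}: link cost 95 + fixed 18 = 113.
Compare {P2, P3, P4, P5}: link cost 95 + fixed 18 = 113.
All other subsets cost ≥ 112. Minimum total cost: 107.

107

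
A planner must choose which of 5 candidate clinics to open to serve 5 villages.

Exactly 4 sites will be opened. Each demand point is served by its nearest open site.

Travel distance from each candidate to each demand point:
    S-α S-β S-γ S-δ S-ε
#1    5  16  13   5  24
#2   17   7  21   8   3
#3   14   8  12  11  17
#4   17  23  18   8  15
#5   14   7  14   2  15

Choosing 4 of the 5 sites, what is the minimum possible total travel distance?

Open {#1, #2, #3, #5}.
  S-α→#1 5, S-β→#2 7, S-γ→#3 12, S-δ→#5 2, S-ε→#2 3  ⇒ total 29.
Compare {#1, #2, #4, #5}: total 30.
Compare {#1, #2, #3, #4}: total 32.
No size-4 selection does better; minimum is 29.

29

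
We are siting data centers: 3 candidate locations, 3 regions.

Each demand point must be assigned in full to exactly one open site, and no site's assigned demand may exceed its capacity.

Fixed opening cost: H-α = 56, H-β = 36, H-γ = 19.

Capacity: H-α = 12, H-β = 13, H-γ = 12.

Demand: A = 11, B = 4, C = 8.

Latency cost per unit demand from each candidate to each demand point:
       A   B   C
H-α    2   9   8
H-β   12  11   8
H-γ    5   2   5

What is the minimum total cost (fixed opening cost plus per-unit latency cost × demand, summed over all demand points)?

Open {H-α, H-γ}; cheapest assignment that respects the capacities:
  H-α (cap 12, load 11): A — cost 11×2 = 22
  H-γ (cap 12, load 12): B, C — cost 4×2 + 8×5 = 48
  Shipping 70, fixed 75 → total 145.
  Any other capacity-feasible assignment to {H-α, H-γ} ships for at least 70.
Compare {H-α, H-β, H-γ}: its best feasible assignment gives total 181.
Compare {H-β, H-γ}: its best feasible assignment gives total 218.
Every other set of open sites that can feasibly serve all demand totals ≥ 181 even under its best assignment. Minimum: 145.

145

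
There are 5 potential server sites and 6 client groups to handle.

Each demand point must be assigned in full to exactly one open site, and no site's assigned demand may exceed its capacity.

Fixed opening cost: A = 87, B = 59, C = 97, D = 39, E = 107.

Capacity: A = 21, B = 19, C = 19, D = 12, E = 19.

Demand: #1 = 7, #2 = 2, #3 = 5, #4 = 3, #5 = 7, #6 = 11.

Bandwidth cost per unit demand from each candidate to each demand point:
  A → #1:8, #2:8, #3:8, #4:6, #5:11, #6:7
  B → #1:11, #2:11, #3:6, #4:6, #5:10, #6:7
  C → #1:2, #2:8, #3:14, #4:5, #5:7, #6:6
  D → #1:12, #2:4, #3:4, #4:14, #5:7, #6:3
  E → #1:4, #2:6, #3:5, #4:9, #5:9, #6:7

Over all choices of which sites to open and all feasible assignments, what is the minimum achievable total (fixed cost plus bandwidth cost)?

352

Open {B, C, D}; cheapest assignment that respects the capacities:
  B (cap 19, load 5): #3 — cost 5×6 = 30
  C (cap 19, load 19): #1, #2, #4, #5 — cost 7×2 + 2×8 + 3×5 + 7×7 = 94
  D (cap 12, load 11): #6 — cost 11×3 = 33
  Shipping 157, fixed 195 → total 352.
  Any other capacity-feasible assignment to {B, C, D} ships for at least 157.
Compare {B, C}: its best feasible assignment gives total 357.
Compare {B, D, E}: its best feasible assignment gives total 389.
Every other set of open sites that can feasibly serve all demand totals ≥ 357 even under its best assignment. Minimum: 352.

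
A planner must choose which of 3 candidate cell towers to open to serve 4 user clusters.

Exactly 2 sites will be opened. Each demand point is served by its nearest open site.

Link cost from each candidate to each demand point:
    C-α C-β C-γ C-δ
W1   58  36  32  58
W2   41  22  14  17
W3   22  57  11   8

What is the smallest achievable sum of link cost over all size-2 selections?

Open {W2, W3}.
  C-α→W3 22, C-β→W2 22, C-γ→W3 11, C-δ→W3 8  ⇒ total 63.
Compare {W1, W3}: total 77.
Compare {W1, W2}: total 94.

63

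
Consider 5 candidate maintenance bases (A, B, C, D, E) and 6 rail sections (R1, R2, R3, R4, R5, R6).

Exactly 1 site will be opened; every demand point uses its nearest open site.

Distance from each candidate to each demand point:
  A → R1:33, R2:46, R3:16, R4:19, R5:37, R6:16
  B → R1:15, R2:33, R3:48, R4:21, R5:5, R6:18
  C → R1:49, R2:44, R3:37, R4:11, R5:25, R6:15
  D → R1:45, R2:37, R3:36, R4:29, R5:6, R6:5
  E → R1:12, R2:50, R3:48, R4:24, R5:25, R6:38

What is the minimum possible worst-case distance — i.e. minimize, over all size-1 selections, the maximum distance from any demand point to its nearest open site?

Open {D}.
  Farthest demand point is R1 at distance 45 (to D); all others are ≤ 45.
With {A} the worst case is 46.
With {B} the worst case is 48.
No size-1 selection achieves below 45.

45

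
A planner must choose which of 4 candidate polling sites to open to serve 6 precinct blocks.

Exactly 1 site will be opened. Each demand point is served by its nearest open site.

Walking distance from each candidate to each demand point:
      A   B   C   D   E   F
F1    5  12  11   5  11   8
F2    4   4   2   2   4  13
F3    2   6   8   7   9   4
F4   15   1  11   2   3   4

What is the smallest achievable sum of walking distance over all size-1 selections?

Open {F2}.
  A→F2 4, B→F2 4, C→F2 2, D→F2 2, E→F2 4, F→F2 13  ⇒ total 29.
Compare {F3}: total 36.
Compare {F4}: total 36.
No size-1 selection does better; minimum is 29.

29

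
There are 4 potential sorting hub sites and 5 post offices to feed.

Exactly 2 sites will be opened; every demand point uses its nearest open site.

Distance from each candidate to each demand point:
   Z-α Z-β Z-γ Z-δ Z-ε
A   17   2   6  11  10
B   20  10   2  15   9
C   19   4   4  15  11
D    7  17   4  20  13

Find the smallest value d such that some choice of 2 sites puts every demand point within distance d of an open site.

Open {A, D}.
  Farthest demand point is Z-δ at distance 11 (to A); all others are ≤ 11.
With {B, D} the worst case is 15.
With {C, D} the worst case is 15.
No size-2 selection achieves below 11.

11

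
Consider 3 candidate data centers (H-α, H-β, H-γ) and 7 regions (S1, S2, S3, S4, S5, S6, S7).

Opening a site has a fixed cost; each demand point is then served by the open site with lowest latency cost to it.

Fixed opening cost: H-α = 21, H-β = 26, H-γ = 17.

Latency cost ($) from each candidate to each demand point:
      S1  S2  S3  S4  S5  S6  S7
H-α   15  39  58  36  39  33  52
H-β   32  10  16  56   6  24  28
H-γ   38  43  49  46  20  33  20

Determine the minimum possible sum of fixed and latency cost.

182

Open {H-α, H-β}: assign each demand point to its cheapest open site.
  S1→H-α 15, S2→H-β 10, S3→H-β 16, S4→H-α 36, S5→H-β 6, S6→H-β 24, S7→H-β 28
  latency cost 135, fixed 47 → total 182.
Compare {H-α, H-β, H-γ}: latency cost 127 + fixed 64 = 191.
Compare {H-β, H-γ}: latency cost 154 + fixed 43 = 197.
Compare {H-β}: latency cost 172 + fixed 26 = 198.
All other subsets cost ≥ 191. Minimum total cost: 182.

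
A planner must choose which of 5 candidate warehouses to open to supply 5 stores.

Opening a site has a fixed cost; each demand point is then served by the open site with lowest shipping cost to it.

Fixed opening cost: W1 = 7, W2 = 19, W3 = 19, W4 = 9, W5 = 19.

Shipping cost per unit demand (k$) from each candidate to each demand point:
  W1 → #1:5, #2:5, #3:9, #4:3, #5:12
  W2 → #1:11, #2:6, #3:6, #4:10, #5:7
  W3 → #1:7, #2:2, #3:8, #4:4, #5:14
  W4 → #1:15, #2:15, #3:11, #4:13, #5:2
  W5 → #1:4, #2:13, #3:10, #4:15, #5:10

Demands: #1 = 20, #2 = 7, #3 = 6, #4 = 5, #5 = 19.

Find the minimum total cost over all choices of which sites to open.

247

Open {W3, W4, W5}: assign each demand point to its cheapest open site.
  #1→W5 20×4=80, #2→W3 7×2=14, #3→W3 6×8=48, #4→W3 5×4=20, #5→W4 19×2=38
  shipping cost 200, fixed 47 → total 247.
Compare {W1, W3, W4, W5}: shipping cost 195 + fixed 54 = 249.
Compare {W1, W3, W4}: shipping cost 215 + fixed 35 = 250.
Compare {W2, W3, W4, W5}: shipping cost 188 + fixed 66 = 254.
All other subsets cost ≥ 249. Minimum total cost: 247.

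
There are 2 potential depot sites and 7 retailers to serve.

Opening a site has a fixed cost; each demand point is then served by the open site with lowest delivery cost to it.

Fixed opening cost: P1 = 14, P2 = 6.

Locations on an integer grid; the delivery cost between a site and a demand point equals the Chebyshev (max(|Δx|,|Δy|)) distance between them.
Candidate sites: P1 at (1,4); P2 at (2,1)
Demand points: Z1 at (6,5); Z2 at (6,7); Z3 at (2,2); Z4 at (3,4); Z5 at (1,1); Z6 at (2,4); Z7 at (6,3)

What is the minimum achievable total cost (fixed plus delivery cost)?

Open {P2}: assign each demand point to its cheapest open site.
  Z1→P2 4, Z2→P2 6, Z3→P2 1, Z4→P2 3, Z5→P2 1, Z6→P2 3, Z7→P2 4
  delivery cost 22, fixed 6 → total 28.
Compare {P1}: delivery cost 23 + fixed 14 = 37.
Compare {P1, P2}: delivery cost 18 + fixed 20 = 38.

28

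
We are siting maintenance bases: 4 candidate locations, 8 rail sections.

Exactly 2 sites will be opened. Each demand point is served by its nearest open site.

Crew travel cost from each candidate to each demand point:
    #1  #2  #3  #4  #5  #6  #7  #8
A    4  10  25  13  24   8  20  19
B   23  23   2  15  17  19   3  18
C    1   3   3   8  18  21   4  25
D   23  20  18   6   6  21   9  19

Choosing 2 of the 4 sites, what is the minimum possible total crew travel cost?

Open {C, D}.
  #1→C 1, #2→C 3, #3→C 3, #4→D 6, #5→D 6, #6→C 21, #7→C 4, #8→D 19  ⇒ total 63.
Compare {A, C}: total 64.
Compare {B, C}: total 71.
No size-2 selection does better; minimum is 63.

63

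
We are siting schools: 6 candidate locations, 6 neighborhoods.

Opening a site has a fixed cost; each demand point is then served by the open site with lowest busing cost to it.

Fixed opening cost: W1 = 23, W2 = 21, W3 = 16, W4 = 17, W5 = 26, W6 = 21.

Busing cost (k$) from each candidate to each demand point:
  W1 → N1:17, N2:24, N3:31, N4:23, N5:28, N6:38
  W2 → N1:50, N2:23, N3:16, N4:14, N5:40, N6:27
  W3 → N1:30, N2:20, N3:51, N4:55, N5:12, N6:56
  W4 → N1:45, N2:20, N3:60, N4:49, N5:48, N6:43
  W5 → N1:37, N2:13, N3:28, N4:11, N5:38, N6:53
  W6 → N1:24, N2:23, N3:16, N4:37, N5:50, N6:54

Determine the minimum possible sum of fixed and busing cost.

Open {W2, W3}: assign each demand point to its cheapest open site.
  N1→W3 30, N2→W3 20, N3→W2 16, N4→W2 14, N5→W3 12, N6→W2 27
  busing cost 119, fixed 37 → total 156.
Compare {W1, W2, W3}: busing cost 106 + fixed 60 = 166.
Compare {W1, W2}: busing cost 125 + fixed 44 = 169.
Compare {W2, W3, W6}: busing cost 113 + fixed 58 = 171.
All other subsets cost ≥ 166. Minimum total cost: 156.

156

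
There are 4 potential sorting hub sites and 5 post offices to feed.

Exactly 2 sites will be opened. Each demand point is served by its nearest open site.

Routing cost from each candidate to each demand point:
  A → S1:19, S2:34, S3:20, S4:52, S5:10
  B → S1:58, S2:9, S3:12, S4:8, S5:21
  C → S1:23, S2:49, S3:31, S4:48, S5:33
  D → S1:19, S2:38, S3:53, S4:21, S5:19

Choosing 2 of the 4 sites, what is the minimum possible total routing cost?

58

Open {A, B}.
  S1→A 19, S2→B 9, S3→B 12, S4→B 8, S5→A 10  ⇒ total 58.
Compare {B, D}: total 67.
Compare {B, C}: total 73.
No size-2 selection does better; minimum is 58.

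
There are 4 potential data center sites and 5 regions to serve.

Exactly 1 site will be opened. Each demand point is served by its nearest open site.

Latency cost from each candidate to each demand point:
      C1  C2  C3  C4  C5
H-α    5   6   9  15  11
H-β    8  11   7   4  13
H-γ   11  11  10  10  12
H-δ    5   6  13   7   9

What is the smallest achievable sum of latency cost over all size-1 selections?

Open {H-δ}.
  C1→H-δ 5, C2→H-δ 6, C3→H-δ 13, C4→H-δ 7, C5→H-δ 9  ⇒ total 40.
Compare {H-β}: total 43.
Compare {H-α}: total 46.
No size-1 selection does better; minimum is 40.

40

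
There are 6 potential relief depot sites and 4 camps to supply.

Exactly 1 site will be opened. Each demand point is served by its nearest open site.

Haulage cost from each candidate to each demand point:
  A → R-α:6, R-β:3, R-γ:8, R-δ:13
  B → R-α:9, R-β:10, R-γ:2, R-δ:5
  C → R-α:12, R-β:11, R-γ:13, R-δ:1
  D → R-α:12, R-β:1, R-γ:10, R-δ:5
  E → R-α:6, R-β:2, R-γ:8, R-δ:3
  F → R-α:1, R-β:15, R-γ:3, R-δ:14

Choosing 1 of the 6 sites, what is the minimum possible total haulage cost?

Open {E}.
  R-α→E 6, R-β→E 2, R-γ→E 8, R-δ→E 3  ⇒ total 19.
Compare {B}: total 26.
Compare {D}: total 28.
No size-1 selection does better; minimum is 19.

19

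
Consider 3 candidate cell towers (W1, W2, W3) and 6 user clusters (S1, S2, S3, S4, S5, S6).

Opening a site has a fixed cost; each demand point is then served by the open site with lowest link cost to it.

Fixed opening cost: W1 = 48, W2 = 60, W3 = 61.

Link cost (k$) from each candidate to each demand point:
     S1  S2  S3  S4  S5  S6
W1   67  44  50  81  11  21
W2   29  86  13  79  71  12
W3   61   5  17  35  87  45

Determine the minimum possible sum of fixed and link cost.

259

Open {W1, W3}: assign each demand point to its cheapest open site.
  S1→W3 61, S2→W3 5, S3→W3 17, S4→W3 35, S5→W1 11, S6→W1 21
  link cost 150, fixed 109 → total 259.
Compare {W1, W2, W3}: link cost 105 + fixed 169 = 274.
Compare {W2, W3}: link cost 165 + fixed 121 = 286.
Compare {W1, W2}: link cost 188 + fixed 108 = 296.
All other subsets cost ≥ 274. Minimum total cost: 259.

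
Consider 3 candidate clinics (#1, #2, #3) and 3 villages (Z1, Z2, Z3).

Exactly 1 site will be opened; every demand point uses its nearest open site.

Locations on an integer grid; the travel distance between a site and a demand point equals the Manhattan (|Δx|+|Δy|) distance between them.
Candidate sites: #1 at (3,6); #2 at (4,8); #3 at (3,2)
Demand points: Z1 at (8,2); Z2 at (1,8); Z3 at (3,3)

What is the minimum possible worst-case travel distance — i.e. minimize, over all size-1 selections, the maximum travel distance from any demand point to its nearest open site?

8

Open {#3}.
  Farthest demand point is Z2 at travel distance 8 (to #3); all others are ≤ 8.
With {#1} the worst case is 9.
With {#2} the worst case is 10.
No size-1 selection achieves below 8.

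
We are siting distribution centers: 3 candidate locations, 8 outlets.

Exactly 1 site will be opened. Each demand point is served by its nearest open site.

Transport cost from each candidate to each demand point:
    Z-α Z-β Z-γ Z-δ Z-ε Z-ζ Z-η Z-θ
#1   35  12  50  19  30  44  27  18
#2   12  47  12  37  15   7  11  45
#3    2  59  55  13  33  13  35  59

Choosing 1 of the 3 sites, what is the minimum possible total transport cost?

Open {#2}.
  Z-α→#2 12, Z-β→#2 47, Z-γ→#2 12, Z-δ→#2 37, Z-ε→#2 15, Z-ζ→#2 7, Z-η→#2 11, Z-θ→#2 45  ⇒ total 186.
Compare {#1}: total 235.
Compare {#3}: total 269.

186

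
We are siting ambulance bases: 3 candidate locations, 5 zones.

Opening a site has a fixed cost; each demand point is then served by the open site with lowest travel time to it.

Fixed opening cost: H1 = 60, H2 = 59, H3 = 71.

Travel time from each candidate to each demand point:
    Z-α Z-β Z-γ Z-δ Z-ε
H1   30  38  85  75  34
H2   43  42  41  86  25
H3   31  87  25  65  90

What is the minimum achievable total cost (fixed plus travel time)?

Open {H2}: assign each demand point to its cheapest open site.
  Z-α→H2 43, Z-β→H2 42, Z-γ→H2 41, Z-δ→H2 86, Z-ε→H2 25
  travel time 237, fixed 59 → total 296.
Compare {H2, H3}: travel time 188 + fixed 130 = 318.
Compare {H1}: travel time 262 + fixed 60 = 322.
Compare {H1, H3}: travel time 192 + fixed 131 = 323.
All other subsets cost ≥ 318. Minimum total cost: 296.

296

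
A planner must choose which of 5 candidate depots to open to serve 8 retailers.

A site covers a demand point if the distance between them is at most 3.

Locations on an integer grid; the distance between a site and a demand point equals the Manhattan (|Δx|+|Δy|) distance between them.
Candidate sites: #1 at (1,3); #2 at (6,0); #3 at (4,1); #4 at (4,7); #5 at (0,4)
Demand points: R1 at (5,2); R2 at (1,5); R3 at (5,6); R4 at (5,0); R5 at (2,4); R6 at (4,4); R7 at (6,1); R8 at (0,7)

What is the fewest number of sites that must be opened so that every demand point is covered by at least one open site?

3

Coverage sets (demand points within 3 of each site):
  #1: {R2, R5}
  #2: {R1, R4, R7}
  #3: {R1, R4, R6, R7}
  #4: {R3, R6}
  #5: {R2, R5, R8}
No 2 sites suffice: every size-2 union leaves at least one demand point uncovered.
But {#2, #4, #5} covers everything, so the minimum is 3.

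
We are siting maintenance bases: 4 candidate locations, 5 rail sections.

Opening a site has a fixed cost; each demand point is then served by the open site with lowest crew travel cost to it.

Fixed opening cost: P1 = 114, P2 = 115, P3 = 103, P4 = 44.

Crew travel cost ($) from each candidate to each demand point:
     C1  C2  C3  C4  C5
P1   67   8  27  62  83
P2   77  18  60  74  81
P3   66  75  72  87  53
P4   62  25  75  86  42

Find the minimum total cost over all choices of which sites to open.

334

Open {P4}: assign each demand point to its cheapest open site.
  C1→P4 62, C2→P4 25, C3→P4 75, C4→P4 86, C5→P4 42
  crew travel cost 290, fixed 44 → total 334.
Compare {P1, P4}: crew travel cost 201 + fixed 158 = 359.
Compare {P1}: crew travel cost 247 + fixed 114 = 361.
Compare {P2, P4}: crew travel cost 256 + fixed 159 = 415.
All other subsets cost ≥ 359. Minimum total cost: 334.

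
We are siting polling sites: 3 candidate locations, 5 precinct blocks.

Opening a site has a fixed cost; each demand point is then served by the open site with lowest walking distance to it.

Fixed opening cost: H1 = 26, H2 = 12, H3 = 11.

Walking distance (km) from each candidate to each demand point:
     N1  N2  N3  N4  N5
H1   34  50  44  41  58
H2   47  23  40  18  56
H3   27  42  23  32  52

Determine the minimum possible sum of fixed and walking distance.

166

Open {H2, H3}: assign each demand point to its cheapest open site.
  N1→H3 27, N2→H2 23, N3→H3 23, N4→H2 18, N5→H3 52
  walking distance 143, fixed 23 → total 166.
Compare {H3}: walking distance 176 + fixed 11 = 187.
Compare {H1, H2, H3}: walking distance 143 + fixed 49 = 192.
Compare {H2}: walking distance 184 + fixed 12 = 196.
All other subsets cost ≥ 187. Minimum total cost: 166.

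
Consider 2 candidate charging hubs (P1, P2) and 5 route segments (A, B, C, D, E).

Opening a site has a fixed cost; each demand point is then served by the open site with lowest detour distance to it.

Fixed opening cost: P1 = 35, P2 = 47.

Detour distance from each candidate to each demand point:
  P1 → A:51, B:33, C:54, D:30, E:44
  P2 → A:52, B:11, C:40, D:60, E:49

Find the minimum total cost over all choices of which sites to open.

Open {P1}: assign each demand point to its cheapest open site.
  A→P1 51, B→P1 33, C→P1 54, D→P1 30, E→P1 44
  detour distance 212, fixed 35 → total 247.
Compare {P1, P2}: detour distance 176 + fixed 82 = 258.
Compare {P2}: detour distance 212 + fixed 47 = 259.

247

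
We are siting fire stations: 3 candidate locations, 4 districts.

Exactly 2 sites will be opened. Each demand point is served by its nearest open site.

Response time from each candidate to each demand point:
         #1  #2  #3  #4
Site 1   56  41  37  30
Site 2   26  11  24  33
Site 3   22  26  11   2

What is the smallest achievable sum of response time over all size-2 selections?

Open {Site 2, Site 3}.
  #1→Site 3 22, #2→Site 2 11, #3→Site 3 11, #4→Site 3 2  ⇒ total 46.
Compare {Site 1, Site 3}: total 61.
Compare {Site 1, Site 2}: total 91.

46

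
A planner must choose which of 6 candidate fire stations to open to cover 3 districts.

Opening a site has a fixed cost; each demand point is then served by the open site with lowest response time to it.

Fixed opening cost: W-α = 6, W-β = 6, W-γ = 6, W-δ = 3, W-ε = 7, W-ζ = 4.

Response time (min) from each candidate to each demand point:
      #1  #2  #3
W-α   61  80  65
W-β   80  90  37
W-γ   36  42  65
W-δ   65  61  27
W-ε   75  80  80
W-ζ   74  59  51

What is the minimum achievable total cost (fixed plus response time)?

114

Open {W-γ, W-δ}: assign each demand point to its cheapest open site.
  #1→W-γ 36, #2→W-γ 42, #3→W-δ 27
  response time 105, fixed 9 → total 114.
Compare {W-γ, W-δ, W-ζ}: response time 105 + fixed 13 = 118.
Compare {W-α, W-γ, W-δ}: response time 105 + fixed 15 = 120.
Compare {W-β, W-γ, W-δ}: response time 105 + fixed 15 = 120.
All other subsets cost ≥ 118. Minimum total cost: 114.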